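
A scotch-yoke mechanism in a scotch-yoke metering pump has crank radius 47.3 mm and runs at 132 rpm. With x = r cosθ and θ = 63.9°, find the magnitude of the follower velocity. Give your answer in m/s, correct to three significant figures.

0.587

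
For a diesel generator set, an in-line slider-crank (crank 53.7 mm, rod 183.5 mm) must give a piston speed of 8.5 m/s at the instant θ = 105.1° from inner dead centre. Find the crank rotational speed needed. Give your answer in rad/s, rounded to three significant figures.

178

For an in-line slider-crank, |v_piston| = rω|sinθ|·[1 + r cosθ/√(L² − r² sin²θ)].
With r = 0.0537 m, L = 0.1835 m, θ = 105.1°: the bracketed kinematic factor |dx/dθ| = 0.047726 m.
ω = v/|dx/dθ| = 8.5/0.047726 = 178.1 rad/s.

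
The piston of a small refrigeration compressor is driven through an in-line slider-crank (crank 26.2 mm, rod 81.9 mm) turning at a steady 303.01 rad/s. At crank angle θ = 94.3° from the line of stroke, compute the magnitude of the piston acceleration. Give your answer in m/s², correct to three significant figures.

ω = 303 rad/s
x(θ) = r cosθ + √(L² − r² sin²θ); with ω constant, a = ω²·d²x/dθ².
d²x/dθ² = −r cosθ − r²(cos2θ)/√u − r⁴ sin²2θ/(4u^{3/2}),  u = L² − r² sin²θ = 0.00602503 m².
Substituting r = 0.0262 m, L = 0.0819 m, θ = 94.3°: d²x/dθ² = +0.010703 m.
a = ω²·d²x/dθ² = (303)²·(+0.010703) = +982.68 m/s²;  |a| = 982.68 m/s².

983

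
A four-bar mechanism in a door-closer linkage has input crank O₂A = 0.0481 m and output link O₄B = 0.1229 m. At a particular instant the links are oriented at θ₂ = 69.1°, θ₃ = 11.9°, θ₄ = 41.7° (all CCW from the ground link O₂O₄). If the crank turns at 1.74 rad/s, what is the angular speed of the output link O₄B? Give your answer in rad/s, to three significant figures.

1.15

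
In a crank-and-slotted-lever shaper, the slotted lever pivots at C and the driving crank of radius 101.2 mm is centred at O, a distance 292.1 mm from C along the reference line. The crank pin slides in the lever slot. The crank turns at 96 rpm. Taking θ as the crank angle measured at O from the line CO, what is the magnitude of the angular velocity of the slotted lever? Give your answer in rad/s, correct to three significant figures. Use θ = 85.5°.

1.26

ω = 10.05 rad/s (from 96 rpm).
Crank pin A relative to C: A = (d + r cosθ, r sinθ); lever angle φ = atan2(r sinθ, d + r cosθ).
Differentiating tanφ: φ̇ = rω(d cosθ + r)/(d² + r² + 2dr cosθ).
d² + r² + 2dr cosθ = |CA|² = 0.100202 m²;  d cosθ + r = +0.12412 m.
|ω_lever| = |0.1012·10.05·+0.12412| / 0.100202 = 1.2602 rad/s.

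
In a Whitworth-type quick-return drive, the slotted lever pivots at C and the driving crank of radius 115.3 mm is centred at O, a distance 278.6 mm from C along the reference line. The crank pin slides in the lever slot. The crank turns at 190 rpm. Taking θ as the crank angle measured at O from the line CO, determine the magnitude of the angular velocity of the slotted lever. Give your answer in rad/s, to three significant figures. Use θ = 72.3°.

ω = 19.9 rad/s (from 190 rpm).
Crank pin A relative to C: A = (d + r cosθ, r sinθ); lever angle φ = atan2(r sinθ, d + r cosθ).
Differentiating tanφ: φ̇ = rω(d cosθ + r)/(d² + r² + 2dr cosθ).
d² + r² + 2dr cosθ = |CA|² = 0.110445 m²;  d cosθ + r = +0.2 m.
|ω_lever| = |0.1153·19.9·+0.2| / 0.110445 = 4.1544 rad/s.

4.15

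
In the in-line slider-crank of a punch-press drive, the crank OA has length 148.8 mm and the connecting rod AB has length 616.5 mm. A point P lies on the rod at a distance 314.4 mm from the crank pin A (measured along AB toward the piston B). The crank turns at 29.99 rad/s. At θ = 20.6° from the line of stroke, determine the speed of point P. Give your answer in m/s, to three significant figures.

2.69

ω = 29.99 rad/s.  Crank-pin speed |V_A| = rω = 4.4625 m/s, perpendicular to OA.
Rod angle: sinφ = −(r/L) sinθ ⇒ φ = -4.872°; ω_rod = −rω cosθ/√(L²−r²sin²θ) = -6.8002 rad/s.
V_P = V_A + ω_rod × AP, with AP = 0.3144 m along the rod.
Components: V_Px = −rω sinθ − a·ω_rod·sinφ = -1.7517 m/s;  V_Py = rω cosθ + a·ω_rod·cosφ = +2.0469 m/s.
|V_P| = √(V_Px² + V_Py²) = 2.6941 m/s.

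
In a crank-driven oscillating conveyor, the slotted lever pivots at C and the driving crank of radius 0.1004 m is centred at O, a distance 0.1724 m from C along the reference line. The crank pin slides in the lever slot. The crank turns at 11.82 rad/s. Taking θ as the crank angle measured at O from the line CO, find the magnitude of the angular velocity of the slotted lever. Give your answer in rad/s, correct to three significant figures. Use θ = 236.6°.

ω = 11.82 rad/s
Crank pin A relative to C: A = (d + r cosθ, r sinθ); lever angle φ = atan2(r sinθ, d + r cosθ).
Differentiating tanφ: φ̇ = rω(d cosθ + r)/(d² + r² + 2dr cosθ).
d² + r² + 2dr cosθ = |CA|² = 0.0207454 m²;  d cosθ + r = +0.0054971 m.
|ω_lever| = |0.1004·11.82·+0.0054971| / 0.0207454 = 0.31446 rad/s.

0.314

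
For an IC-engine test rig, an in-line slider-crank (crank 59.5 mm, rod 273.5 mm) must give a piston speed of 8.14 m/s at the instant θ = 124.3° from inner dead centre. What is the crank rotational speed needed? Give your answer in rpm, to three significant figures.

1810

For an in-line slider-crank, |v_piston| = rω|sinθ|·[1 + r cosθ/√(L² − r² sin²θ)].
With r = 0.0595 m, L = 0.2735 m, θ = 124.3°: the bracketed kinematic factor |dx/dθ| = 0.043027 m.
ω = v/|dx/dθ| = 8.14/0.043027 = 189.18 rad/s.
N = 60ω/(2π) = 1806.6 rpm.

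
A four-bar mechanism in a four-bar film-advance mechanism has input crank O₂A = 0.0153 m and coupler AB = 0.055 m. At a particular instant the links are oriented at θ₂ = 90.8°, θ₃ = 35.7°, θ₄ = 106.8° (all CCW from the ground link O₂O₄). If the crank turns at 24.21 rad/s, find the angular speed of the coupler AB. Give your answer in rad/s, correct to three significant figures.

ω₂ = 24.21 rad/s
Differentiating the loop-closure r₂e^{iθ₂}+r₃e^{iθ₃}=r₁+r₄e^{iθ₄} gives r₂ω₂e^{iθ₂}+r₃ω₃e^{iθ₃}=r₄ω₄e^{iθ₄}.
Eliminating the other unknown: ω₃ = r₂ω₂ sin(θ₄−θ₂) / [r₃ sin(θ₃−θ₄)].
Numerator sine = +0.27564; denominator sine = -0.94609.
Result = 0.0153·24.21·(+0.27564) / (0.055·(-0.94609)) = -1.9621 rad/s; magnitude 1.9621 rad/s.

1.96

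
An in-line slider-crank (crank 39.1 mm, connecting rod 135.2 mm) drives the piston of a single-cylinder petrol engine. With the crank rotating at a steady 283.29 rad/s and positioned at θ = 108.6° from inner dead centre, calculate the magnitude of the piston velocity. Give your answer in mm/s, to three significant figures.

9490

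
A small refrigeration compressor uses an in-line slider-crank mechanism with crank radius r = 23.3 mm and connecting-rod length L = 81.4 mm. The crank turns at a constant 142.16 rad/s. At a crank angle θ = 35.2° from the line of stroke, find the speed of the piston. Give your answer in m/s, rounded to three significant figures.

ω = 142.2 rad/s
For an in-line slider-crank, x = r cosθ + √(L² − r² sin²θ), so v = −rω sinθ·[1 + r cosθ/√(L² − r² sin²θ)].
With r = 0.0233 m, L = 0.0814 m, θ = 35.2°: √(L² − r² sin²θ) = 0.080284 m.
v = −0.0233·142.2·0.57643·[1 + 0.0233·0.81714/0.080284] = -2.3621 m/s.
|v| = 2.3621 m/s.

2.36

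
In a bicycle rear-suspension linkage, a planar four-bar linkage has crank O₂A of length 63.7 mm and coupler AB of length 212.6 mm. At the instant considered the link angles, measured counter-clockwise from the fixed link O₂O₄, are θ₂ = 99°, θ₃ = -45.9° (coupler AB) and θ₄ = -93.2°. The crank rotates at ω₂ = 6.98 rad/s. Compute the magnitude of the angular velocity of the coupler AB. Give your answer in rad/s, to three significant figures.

0.601

ω₂ = 6.98 rad/s
Differentiating the loop-closure r₂e^{iθ₂}+r₃e^{iθ₃}=r₁+r₄e^{iθ₄} gives r₂ω₂e^{iθ₂}+r₃ω₃e^{iθ₃}=r₄ω₄e^{iθ₄}.
Eliminating the other unknown: ω₃ = r₂ω₂ sin(θ₄−θ₂) / [r₃ sin(θ₃−θ₄)].
Numerator sine = +0.21132; denominator sine = +0.73491.
Result = 0.0637·6.98·(+0.21132) / (0.2126·(+0.73491)) = +0.60137 rad/s; magnitude 0.60137 rad/s.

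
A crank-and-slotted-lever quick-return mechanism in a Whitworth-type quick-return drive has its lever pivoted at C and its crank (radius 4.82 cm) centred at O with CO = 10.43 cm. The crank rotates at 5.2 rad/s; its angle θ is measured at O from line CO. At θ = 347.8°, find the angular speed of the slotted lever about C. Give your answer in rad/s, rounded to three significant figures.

ω = 5.2 rad/s
Crank pin A relative to C: A = (d + r cosθ, r sinθ); lever angle φ = atan2(r sinθ, d + r cosθ).
Differentiating tanφ: φ̇ = rω(d cosθ + r)/(d² + r² + 2dr cosθ).
d² + r² + 2dr cosθ = |CA|² = 0.0230292 m²;  d cosθ + r = +0.15014 m.
|ω_lever| = |0.0482·5.2·+0.15014| / 0.0230292 = 1.6341 rad/s.

1.63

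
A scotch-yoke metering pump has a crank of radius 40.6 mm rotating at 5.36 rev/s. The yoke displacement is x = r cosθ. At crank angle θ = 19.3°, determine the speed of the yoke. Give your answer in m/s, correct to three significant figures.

ω = 33.68 rad/s (from 5.36 rev/s).
x = r cosθ ⇒ ẋ = −rω sinθ.
|v| = rω|sinθ| = 0.0406·33.68·|sin 19.3°| = 0.45192 m/s.

0.452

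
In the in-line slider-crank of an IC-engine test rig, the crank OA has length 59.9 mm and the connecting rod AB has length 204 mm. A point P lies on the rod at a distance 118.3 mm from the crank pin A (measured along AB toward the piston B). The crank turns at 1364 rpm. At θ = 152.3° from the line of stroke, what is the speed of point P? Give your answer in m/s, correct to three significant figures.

4.64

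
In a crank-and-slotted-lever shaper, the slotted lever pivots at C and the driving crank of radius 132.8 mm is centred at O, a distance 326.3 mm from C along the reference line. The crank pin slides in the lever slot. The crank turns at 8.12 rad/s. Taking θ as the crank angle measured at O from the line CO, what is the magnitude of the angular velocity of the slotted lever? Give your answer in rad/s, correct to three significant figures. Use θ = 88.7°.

1.20

ω = 8.12 rad/s
Crank pin A relative to C: A = (d + r cosθ, r sinθ); lever angle φ = atan2(r sinθ, d + r cosθ).
Differentiating tanφ: φ̇ = rω(d cosθ + r)/(d² + r² + 2dr cosθ).
d² + r² + 2dr cosθ = |CA|² = 0.126074 m²;  d cosθ + r = +0.1402 m.
|ω_lever| = |0.1328·8.12·+0.1402| / 0.126074 = 1.1992 rad/s.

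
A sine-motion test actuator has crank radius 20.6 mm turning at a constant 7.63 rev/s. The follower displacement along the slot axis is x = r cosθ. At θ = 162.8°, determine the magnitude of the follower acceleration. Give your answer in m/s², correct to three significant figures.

ω = 47.94 rad/s (from 7.63 rev/s).
x = r cosθ ⇒ ẍ = −rω² cosθ (ω constant).
|a| = rω²|cosθ| = 0.0206·(47.94)²·|cos 162.8°| = 45.228 m/s².

45.2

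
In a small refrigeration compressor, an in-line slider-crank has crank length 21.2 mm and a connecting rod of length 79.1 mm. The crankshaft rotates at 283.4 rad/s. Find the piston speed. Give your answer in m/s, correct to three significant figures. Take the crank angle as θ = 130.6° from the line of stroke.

ω = 283.4 rad/s
For an in-line slider-crank, x = r cosθ + √(L² − r² sin²θ), so v = −rω sinθ·[1 + r cosθ/√(L² − r² sin²θ)].
With r = 0.0212 m, L = 0.0791 m, θ = 130.6°: √(L² − r² sin²θ) = 0.077445 m.
v = −0.0212·283.4·0.75927·[1 + 0.0212·-0.65077/0.077445] = -3.7491 m/s.
|v| = 3.7491 m/s.

3.75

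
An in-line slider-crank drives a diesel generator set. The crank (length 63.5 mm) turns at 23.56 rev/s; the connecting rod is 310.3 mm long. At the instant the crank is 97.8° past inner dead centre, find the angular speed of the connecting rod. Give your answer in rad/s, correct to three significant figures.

ω = 148 rad/s (converted from 23.56 rev/s).
The rod makes angle φ with the slider axis where L sinφ = r sinθ; differentiating, L cosφ·φ̇ = r ω cosθ.
L cosφ = √(L² − r² sin²θ) = 0.30386 m.
|ω_rod| = r ω |cosθ| / √(L² − r² sin²θ) = 0.0635·148·0.13572/0.30386 = 4.1985 rad/s.

4.20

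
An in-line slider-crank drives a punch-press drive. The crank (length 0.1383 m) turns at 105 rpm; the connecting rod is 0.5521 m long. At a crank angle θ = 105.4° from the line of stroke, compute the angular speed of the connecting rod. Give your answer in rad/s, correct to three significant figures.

0.754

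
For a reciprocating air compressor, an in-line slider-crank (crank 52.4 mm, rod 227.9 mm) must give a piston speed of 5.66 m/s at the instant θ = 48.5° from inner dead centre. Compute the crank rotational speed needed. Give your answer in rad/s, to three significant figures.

125

For an in-line slider-crank, |v_piston| = rω|sinθ|·[1 + r cosθ/√(L² − r² sin²θ)].
With r = 0.0524 m, L = 0.2279 m, θ = 48.5°: the bracketed kinematic factor |dx/dθ| = 0.045315 m.
ω = v/|dx/dθ| = 5.66/0.045315 = 124.9 rad/s.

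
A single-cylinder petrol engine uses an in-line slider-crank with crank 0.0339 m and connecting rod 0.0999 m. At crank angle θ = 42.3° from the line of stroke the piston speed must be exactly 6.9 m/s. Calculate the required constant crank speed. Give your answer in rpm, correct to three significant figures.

2300

For an in-line slider-crank, |v_piston| = rω|sinθ|·[1 + r cosθ/√(L² − r² sin²θ)].
With r = 0.0339 m, L = 0.0999 m, θ = 42.3°: the bracketed kinematic factor |dx/dθ| = 0.028697 m.
ω = v/|dx/dθ| = 6.9/0.028697 = 240.44 rad/s.
N = 60ω/(2π) = 2296.1 rpm.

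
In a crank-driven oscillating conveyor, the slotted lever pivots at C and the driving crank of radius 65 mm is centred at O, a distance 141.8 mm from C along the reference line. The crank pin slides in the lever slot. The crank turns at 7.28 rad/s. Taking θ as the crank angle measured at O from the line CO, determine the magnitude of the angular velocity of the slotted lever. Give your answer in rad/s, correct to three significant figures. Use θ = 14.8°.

ω = 7.28 rad/s
Crank pin A relative to C: A = (d + r cosθ, r sinθ); lever angle φ = atan2(r sinθ, d + r cosθ).
Differentiating tanφ: φ̇ = rω(d cosθ + r)/(d² + r² + 2dr cosθ).
d² + r² + 2dr cosθ = |CA|² = 0.0421547 m²;  d cosθ + r = +0.2021 m.
|ω_lever| = |0.065·7.28·+0.2021| / 0.0421547 = 2.2686 rad/s.

2.27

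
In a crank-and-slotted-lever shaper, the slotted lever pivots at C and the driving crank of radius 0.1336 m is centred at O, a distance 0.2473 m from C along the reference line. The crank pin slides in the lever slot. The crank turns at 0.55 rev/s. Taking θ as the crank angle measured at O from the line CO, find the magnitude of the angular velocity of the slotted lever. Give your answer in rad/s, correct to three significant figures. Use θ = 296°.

ω = 3.456 rad/s (from 0.55 rev/s).
Crank pin A relative to C: A = (d + r cosθ, r sinθ); lever angle φ = atan2(r sinθ, d + r cosθ).
Differentiating tanφ: φ̇ = rω(d cosθ + r)/(d² + r² + 2dr cosθ).
d² + r² + 2dr cosθ = |CA|² = 0.107973 m²;  d cosθ + r = +0.24201 m.
|ω_lever| = |0.1336·3.456·+0.24201| / 0.107973 = 1.0348 rad/s.

1.03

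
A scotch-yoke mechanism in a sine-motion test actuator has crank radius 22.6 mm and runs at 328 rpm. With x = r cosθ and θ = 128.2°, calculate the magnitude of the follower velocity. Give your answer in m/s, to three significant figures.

0.610

ω = 34.35 rad/s (from 328 rpm).
x = r cosθ ⇒ ẋ = −rω sinθ.
|v| = rω|sinθ| = 0.0226·34.35·|sin 128.2°| = 0.61003 m/s.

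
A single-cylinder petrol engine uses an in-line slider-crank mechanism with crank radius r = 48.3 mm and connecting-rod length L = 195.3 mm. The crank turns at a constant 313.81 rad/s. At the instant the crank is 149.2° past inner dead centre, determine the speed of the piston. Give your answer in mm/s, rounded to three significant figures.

6100

ω = 313.8 rad/s
For an in-line slider-crank, x = r cosθ + √(L² − r² sin²θ), so v = −rω sinθ·[1 + r cosθ/√(L² − r² sin²θ)].
With r = 0.0483 m, L = 0.1953 m, θ = 149.2°: √(L² − r² sin²θ) = 0.19373 m.
v = −0.0483·313.8·0.51204·[1 + 0.0483·-0.85896/0.19373] = -6.099 m/s.
|v| = 6.099 m/s = 6099 mm/s.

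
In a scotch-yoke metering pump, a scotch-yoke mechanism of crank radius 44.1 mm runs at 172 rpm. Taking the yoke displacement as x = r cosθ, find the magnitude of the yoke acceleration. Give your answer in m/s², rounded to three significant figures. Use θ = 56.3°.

ω = 18.01 rad/s (from 172 rpm).
x = r cosθ ⇒ ẍ = −rω² cosθ (ω constant).
|a| = rω²|cosθ| = 0.0441·(18.01)²·|cos 56.3°| = 7.9382 m/s².

7.94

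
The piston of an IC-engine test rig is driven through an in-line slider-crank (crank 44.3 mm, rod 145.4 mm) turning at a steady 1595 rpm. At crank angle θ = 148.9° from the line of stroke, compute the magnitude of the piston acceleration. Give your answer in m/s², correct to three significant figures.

ω = 2π·1595/60 = 167 rad/s
x(θ) = r cosθ + √(L² − r² sin²θ); with ω constant, a = ω²·d²x/dθ².
d²x/dθ² = −r cosθ − r²(cos2θ)/√u − r⁴ sin²2θ/(4u^{3/2}),  u = L² − r² sin²θ = 0.0206176 m².
Substituting r = 0.0443 m, L = 0.1454 m, θ = 148.9°: d²x/dθ² = +0.031304 m.
a = ω²·d²x/dθ² = (167)²·(+0.031304) = +873.32 m/s²;  |a| = 873.32 m/s².

873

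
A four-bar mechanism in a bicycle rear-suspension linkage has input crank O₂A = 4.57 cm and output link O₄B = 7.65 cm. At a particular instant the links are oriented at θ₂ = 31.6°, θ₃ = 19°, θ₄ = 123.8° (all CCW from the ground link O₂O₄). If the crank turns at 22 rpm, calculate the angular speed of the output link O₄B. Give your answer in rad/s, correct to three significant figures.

ω₂ = 2.304 rad/s (from 22 rpm).
Differentiating the loop-closure r₂e^{iθ₂}+r₃e^{iθ₃}=r₁+r₄e^{iθ₄} gives r₂ω₂e^{iθ₂}+r₃ω₃e^{iθ₃}=r₄ω₄e^{iθ₄}.
Eliminating the other unknown: ω₄ = r₂ω₂ sin(θ₂−θ₃) / [r₄ sin(θ₄−θ₃)].
Numerator sine = +0.21814; denominator sine = +0.96682.
Result = 0.0457·2.304·(+0.21814) / (0.0765·(+0.96682)) = +0.31053 rad/s; magnitude 0.31053 rad/s.

0.311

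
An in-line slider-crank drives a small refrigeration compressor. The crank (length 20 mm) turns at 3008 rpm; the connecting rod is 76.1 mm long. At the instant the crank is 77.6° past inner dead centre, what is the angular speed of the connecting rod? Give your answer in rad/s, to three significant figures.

18.4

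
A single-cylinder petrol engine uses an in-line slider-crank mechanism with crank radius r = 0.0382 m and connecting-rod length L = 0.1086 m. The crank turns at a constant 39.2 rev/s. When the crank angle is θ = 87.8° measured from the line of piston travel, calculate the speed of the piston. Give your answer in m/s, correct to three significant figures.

ω = 2π·39.2 = 246.3 rad/s
For an in-line slider-crank, x = r cosθ + √(L² − r² sin²θ), so v = −rω sinθ·[1 + r cosθ/√(L² − r² sin²θ)].
With r = 0.0382 m, L = 0.1086 m, θ = 87.8°: √(L² − r² sin²θ) = 0.10167 m.
v = −0.0382·246.3·0.99926·[1 + 0.0382·0.03839/0.10167] = -9.5374 m/s.
|v| = 9.5374 m/s.

9.54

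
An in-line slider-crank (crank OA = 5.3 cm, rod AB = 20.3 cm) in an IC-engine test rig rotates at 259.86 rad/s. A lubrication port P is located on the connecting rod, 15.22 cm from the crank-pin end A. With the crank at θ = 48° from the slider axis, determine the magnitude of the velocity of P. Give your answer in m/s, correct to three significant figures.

ω = 259.9 rad/s.  Crank-pin speed |V_A| = rω = 13.773 m/s, perpendicular to OA.
Rod angle: sinφ = −(r/L) sinθ ⇒ φ = -11.188°; ω_rod = −rω cosθ/√(L²−r²sin²θ) = -46.277 rad/s.
V_P = V_A + ω_rod × AP, with AP = 0.1522 m along the rod.
Components: V_Px = −rω sinθ − a·ω_rod·sinφ = -11.602 m/s;  V_Py = rω cosθ + a·ω_rod·cosφ = +2.3062 m/s.
|V_P| = √(V_Px² + V_Py²) = 11.829 m/s.

11.8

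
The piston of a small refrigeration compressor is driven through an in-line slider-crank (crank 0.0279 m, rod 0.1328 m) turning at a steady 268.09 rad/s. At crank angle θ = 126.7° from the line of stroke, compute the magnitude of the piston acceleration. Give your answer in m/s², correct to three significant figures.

1320

ω = 268.1 rad/s
x(θ) = r cosθ + √(L² − r² sin²θ); with ω constant, a = ω²·d²x/dθ².
d²x/dθ² = −r cosθ − r²(cos2θ)/√u − r⁴ sin²2θ/(4u^{3/2}),  u = L² − r² sin²θ = 0.0171354 m².
Substituting r = 0.0279 m, L = 0.1328 m, θ = 126.7°: d²x/dθ² = +0.018311 m.
a = ω²·d²x/dθ² = (268.1)²·(+0.018311) = +1316 m/s²;  |a| = 1316 m/s².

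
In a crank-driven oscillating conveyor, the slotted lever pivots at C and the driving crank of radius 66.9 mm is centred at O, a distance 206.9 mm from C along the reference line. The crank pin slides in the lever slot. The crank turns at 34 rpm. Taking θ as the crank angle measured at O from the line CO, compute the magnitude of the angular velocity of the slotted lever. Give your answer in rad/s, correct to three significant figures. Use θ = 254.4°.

0.0673

ω = 3.56 rad/s (from 34 rpm).
Crank pin A relative to C: A = (d + r cosθ, r sinθ); lever angle φ = atan2(r sinθ, d + r cosθ).
Differentiating tanφ: φ̇ = rω(d cosθ + r)/(d² + r² + 2dr cosθ).
d² + r² + 2dr cosθ = |CA|² = 0.0398387 m²;  d cosθ + r = +0.01126 m.
|ω_lever| = |0.0669·3.56·+0.01126| / 0.0398387 = 0.067327 rad/s.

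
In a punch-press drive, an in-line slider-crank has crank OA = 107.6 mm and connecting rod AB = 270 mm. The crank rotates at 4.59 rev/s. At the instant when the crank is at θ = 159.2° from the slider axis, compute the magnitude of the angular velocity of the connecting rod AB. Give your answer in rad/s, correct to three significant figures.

ω = 28.84 rad/s (converted from 4.59 rev/s).
The rod makes angle φ with the slider axis where L sinφ = r sinθ; differentiating, L cosφ·φ̇ = r ω cosθ.
L cosφ = √(L² − r² sin²θ) = 0.26728 m.
|ω_rod| = r ω |cosθ| / √(L² − r² sin²θ) = 0.1076·28.84·0.93483/0.26728 = 10.853 rad/s.

10.9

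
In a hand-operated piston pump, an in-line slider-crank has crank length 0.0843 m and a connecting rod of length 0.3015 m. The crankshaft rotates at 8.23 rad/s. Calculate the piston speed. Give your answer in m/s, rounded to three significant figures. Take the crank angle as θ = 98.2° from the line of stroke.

ω = 8.23 rad/s
For an in-line slider-crank, x = r cosθ + √(L² − r² sin²θ), so v = −rω sinθ·[1 + r cosθ/√(L² − r² sin²θ)].
With r = 0.0843 m, L = 0.3015 m, θ = 98.2°: √(L² − r² sin²θ) = 0.28972 m.
v = −0.0843·8.23·0.98978·[1 + 0.0843·-0.14263/0.28972] = -0.6582 m/s.
|v| = 0.6582 m/s.

0.658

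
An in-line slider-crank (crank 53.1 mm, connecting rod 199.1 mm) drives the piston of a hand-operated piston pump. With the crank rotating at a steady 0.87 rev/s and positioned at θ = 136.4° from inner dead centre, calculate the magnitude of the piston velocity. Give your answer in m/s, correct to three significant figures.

ω = 2π·0.87 = 5.466 rad/s
For an in-line slider-crank, x = r cosθ + √(L² − r² sin²θ), so v = −rω sinθ·[1 + r cosθ/√(L² − r² sin²θ)].
With r = 0.0531 m, L = 0.1991 m, θ = 136.4°: √(L² − r² sin²θ) = 0.1957 m.
v = −0.0531·5.466·0.68962·[1 + 0.0531·-0.72417/0.1957] = -0.16084 m/s.
|v| = 0.16084 m/s.

0.161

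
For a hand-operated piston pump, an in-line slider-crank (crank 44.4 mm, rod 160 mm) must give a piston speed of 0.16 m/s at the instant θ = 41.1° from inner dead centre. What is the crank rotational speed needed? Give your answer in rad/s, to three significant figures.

For an in-line slider-crank, |v_piston| = rω|sinθ|·[1 + r cosθ/√(L² − r² sin²θ)].
With r = 0.0444 m, L = 0.16 m, θ = 41.1°: the bracketed kinematic factor |dx/dθ| = 0.035395 m.
ω = v/|dx/dθ| = 0.16/0.035395 = 4.5204 rad/s.

4.52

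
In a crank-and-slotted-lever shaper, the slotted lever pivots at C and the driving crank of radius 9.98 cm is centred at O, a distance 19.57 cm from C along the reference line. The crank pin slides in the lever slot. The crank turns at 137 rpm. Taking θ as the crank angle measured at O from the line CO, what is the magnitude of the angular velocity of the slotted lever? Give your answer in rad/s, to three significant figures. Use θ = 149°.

6.58

ω = 14.35 rad/s (from 137 rpm).
Crank pin A relative to C: A = (d + r cosθ, r sinθ); lever angle φ = atan2(r sinθ, d + r cosθ).
Differentiating tanφ: φ̇ = rω(d cosθ + r)/(d² + r² + 2dr cosθ).
d² + r² + 2dr cosθ = |CA|² = 0.0147761 m²;  d cosθ + r = -0.067948 m.
|ω_lever| = |0.0998·14.35·-0.067948| / 0.0147761 = 6.5841 rad/s.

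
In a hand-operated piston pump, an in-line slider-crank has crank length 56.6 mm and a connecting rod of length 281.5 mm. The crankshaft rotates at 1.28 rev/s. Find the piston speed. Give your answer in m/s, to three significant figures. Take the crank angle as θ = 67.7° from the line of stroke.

0.454

ω = 2π·1.28 = 8.042 rad/s
For an in-line slider-crank, x = r cosθ + √(L² − r² sin²θ), so v = −rω sinθ·[1 + r cosθ/√(L² − r² sin²θ)].
With r = 0.0566 m, L = 0.2815 m, θ = 67.7°: √(L² − r² sin²θ) = 0.27659 m.
v = −0.0566·8.042·0.92521·[1 + 0.0566·0.37946/0.27659] = -0.45386 m/s.
|v| = 0.45386 m/s.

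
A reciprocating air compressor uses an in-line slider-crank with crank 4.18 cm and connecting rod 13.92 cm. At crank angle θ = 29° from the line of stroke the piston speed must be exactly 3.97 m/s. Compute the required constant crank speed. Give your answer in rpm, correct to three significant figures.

For an in-line slider-crank, |v_piston| = rω|sinθ|·[1 + r cosθ/√(L² − r² sin²θ)].
With r = 0.0418 m, L = 0.1392 m, θ = 29°: the bracketed kinematic factor |dx/dθ| = 0.025645 m.
ω = v/|dx/dθ| = 3.97/0.025645 = 154.81 rad/s.
N = 60ω/(2π) = 1478.3 rpm.

1480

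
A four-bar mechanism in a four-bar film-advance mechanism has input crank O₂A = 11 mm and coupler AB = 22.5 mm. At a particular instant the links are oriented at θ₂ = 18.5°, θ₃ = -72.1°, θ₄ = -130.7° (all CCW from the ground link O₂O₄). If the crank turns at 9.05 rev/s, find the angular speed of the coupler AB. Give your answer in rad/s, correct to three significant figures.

ω₂ = 56.86 rad/s (from 9.05 rev/s).
Differentiating the loop-closure r₂e^{iθ₂}+r₃e^{iθ₃}=r₁+r₄e^{iθ₄} gives r₂ω₂e^{iθ₂}+r₃ω₃e^{iθ₃}=r₄ω₄e^{iθ₄}.
Eliminating the other unknown: ω₃ = r₂ω₂ sin(θ₄−θ₂) / [r₃ sin(θ₃−θ₄)].
Numerator sine = -0.51204; denominator sine = +0.85355.
Result = 0.011·56.86·(-0.51204) / (0.0225·(+0.85355)) = -16.677 rad/s; magnitude 16.677 rad/s.

16.7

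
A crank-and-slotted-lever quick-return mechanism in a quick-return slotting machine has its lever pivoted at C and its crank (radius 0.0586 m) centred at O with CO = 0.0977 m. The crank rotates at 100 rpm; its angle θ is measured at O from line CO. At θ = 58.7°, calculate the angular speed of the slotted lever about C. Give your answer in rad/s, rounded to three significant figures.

3.55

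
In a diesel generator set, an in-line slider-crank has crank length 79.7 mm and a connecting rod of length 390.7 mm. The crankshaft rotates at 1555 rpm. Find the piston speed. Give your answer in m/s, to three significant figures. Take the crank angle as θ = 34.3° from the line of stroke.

8.55

ω = 2π·1555/60 = 162.8 rad/s
For an in-line slider-crank, x = r cosθ + √(L² − r² sin²θ), so v = −rω sinθ·[1 + r cosθ/√(L² − r² sin²θ)].
With r = 0.0797 m, L = 0.3907 m, θ = 34.3°: √(L² − r² sin²θ) = 0.38811 m.
v = −0.0797·162.8·0.56353·[1 + 0.0797·0.82610/0.38811] = -8.5543 m/s.
|v| = 8.5543 m/s.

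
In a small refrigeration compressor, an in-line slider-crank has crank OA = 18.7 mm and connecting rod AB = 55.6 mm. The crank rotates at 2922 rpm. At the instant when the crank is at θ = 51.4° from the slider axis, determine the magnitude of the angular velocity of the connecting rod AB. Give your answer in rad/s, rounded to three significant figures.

ω = 306 rad/s (converted from 2922 rpm).
The rod makes angle φ with the slider axis where L sinφ = r sinθ; differentiating, L cosφ·φ̇ = r ω cosθ.
L cosφ = √(L² − r² sin²θ) = 0.053645 m.
|ω_rod| = r ω |cosθ| / √(L² − r² sin²θ) = 0.0187·306·0.62388/0.053645 = 66.546 rad/s.

66.5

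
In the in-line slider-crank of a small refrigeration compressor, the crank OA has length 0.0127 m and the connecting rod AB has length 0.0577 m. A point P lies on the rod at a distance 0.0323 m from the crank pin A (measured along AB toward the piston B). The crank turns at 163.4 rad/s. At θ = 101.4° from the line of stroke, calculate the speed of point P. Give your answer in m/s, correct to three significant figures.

ω = 163.4 rad/s.  Crank-pin speed |V_A| = rω = 2.0752 m/s, perpendicular to OA.
Rod angle: sinφ = −(r/L) sinθ ⇒ φ = -12.460°; ω_rod = −rω cosθ/√(L²−r²sin²θ) = +7.2802 rad/s.
V_P = V_A + ω_rod × AP, with AP = 0.0323 m along the rod.
Components: V_Px = −rω sinθ − a·ω_rod·sinφ = -1.9835 m/s;  V_Py = rω cosθ + a·ω_rod·cosφ = -0.18056 m/s.
|V_P| = √(V_Px² + V_Py²) = 1.9917 m/s.

1.99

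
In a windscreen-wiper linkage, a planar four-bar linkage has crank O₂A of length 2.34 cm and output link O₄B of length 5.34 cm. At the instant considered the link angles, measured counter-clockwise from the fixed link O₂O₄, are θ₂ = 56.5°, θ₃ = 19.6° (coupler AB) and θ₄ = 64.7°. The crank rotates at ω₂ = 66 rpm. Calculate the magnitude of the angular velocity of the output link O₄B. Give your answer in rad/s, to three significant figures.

2.57

ω₂ = 6.912 rad/s (from 66 rpm).
Differentiating the loop-closure r₂e^{iθ₂}+r₃e^{iθ₃}=r₁+r₄e^{iθ₄} gives r₂ω₂e^{iθ₂}+r₃ω₃e^{iθ₃}=r₄ω₄e^{iθ₄}.
Eliminating the other unknown: ω₄ = r₂ω₂ sin(θ₂−θ₃) / [r₄ sin(θ₄−θ₃)].
Numerator sine = +0.60042; denominator sine = +0.70834.
Result = 0.0234·6.912·(+0.60042) / (0.0534·(+0.70834)) = +2.5672 rad/s; magnitude 2.5672 rad/s.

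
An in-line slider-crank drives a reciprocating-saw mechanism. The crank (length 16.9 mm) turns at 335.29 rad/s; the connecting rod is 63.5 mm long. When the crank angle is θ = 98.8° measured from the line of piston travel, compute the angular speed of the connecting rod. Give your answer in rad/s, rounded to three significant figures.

ω = 335.3 rad/s
The rod makes angle φ with the slider axis where L sinφ = r sinθ; differentiating, L cosφ·φ̇ = r ω cosθ.
L cosφ = √(L² − r² sin²θ) = 0.061264 m.
|ω_rod| = r ω |cosθ| / √(L² − r² sin²θ) = 0.0169·335.3·0.15299/0.061264 = 14.15 rad/s.

14.1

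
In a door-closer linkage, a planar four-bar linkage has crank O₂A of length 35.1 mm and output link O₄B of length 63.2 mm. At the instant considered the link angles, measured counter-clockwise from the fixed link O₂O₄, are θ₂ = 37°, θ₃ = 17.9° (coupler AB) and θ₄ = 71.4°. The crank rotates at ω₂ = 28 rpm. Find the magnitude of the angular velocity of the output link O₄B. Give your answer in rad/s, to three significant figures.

0.663

ω₂ = 2.932 rad/s (from 28 rpm).
Differentiating the loop-closure r₂e^{iθ₂}+r₃e^{iθ₃}=r₁+r₄e^{iθ₄} gives r₂ω₂e^{iθ₂}+r₃ω₃e^{iθ₃}=r₄ω₄e^{iθ₄}.
Eliminating the other unknown: ω₄ = r₂ω₂ sin(θ₂−θ₃) / [r₄ sin(θ₄−θ₃)].
Numerator sine = +0.32722; denominator sine = +0.80386.
Result = 0.0351·2.932·(+0.32722) / (0.0632·(+0.80386)) = +0.66288 rad/s; magnitude 0.66288 rad/s.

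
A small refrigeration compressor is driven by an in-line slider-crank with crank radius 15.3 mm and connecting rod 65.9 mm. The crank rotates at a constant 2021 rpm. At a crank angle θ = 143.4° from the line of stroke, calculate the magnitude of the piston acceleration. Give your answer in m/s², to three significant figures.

ω = 2π·2021/60 = 211.6 rad/s
x(θ) = r cosθ + √(L² − r² sin²θ); with ω constant, a = ω²·d²x/dθ².
d²x/dθ² = −r cosθ − r²(cos2θ)/√u − r⁴ sin²2θ/(4u^{3/2}),  u = L² − r² sin²θ = 0.00425959 m².
Substituting r = 0.0153 m, L = 0.0659 m, θ = 143.4°: d²x/dθ² = +0.011201 m.
a = ω²·d²x/dθ² = (211.6)²·(+0.011201) = +501.71 m/s²;  |a| = 501.71 m/s².

502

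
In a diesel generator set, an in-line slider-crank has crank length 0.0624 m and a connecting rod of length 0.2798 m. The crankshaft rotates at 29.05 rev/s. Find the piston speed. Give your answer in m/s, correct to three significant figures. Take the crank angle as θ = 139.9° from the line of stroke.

ω = 2π·29.1 = 182.5 rad/s
For an in-line slider-crank, x = r cosθ + √(L² − r² sin²θ), so v = −rω sinθ·[1 + r cosθ/√(L² − r² sin²θ)].
With r = 0.0624 m, L = 0.2798 m, θ = 139.9°: √(L² − r² sin²θ) = 0.2769 m.
v = −0.0624·182.5·0.64412·[1 + 0.0624·-0.76492/0.2769] = -6.0717 m/s.
|v| = 6.0717 m/s.

6.07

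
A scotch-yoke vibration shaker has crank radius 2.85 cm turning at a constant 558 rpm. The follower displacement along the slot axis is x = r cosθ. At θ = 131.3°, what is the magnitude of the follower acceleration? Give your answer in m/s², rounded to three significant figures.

64.2

ω = 58.43 rad/s (from 558 rpm).
x = r cosθ ⇒ ẍ = −rω² cosθ (ω constant).
|a| = rω²|cosθ| = 0.0285·(58.43)²·|cos 131.3°| = 64.227 m/s².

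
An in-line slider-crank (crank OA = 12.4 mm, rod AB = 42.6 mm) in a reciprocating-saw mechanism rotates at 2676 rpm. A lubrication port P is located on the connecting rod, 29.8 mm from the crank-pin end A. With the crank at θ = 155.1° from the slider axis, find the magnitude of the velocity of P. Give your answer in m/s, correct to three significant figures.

ω = 280.2 rad/s.  Crank-pin speed |V_A| = rω = 3.4749 m/s, perpendicular to OA.
Rod angle: sinφ = −(r/L) sinθ ⇒ φ = -7.040°; ω_rod = −rω cosθ/√(L²−r²sin²θ) = +74.549 rad/s.
V_P = V_A + ω_rod × AP, with AP = 0.0298 m along the rod.
Components: V_Px = −rω sinθ − a·ω_rod·sinφ = -1.1908 m/s;  V_Py = rω cosθ + a·ω_rod·cosφ = -0.94703 m/s.
|V_P| = √(V_Px² + V_Py²) = 1.5215 m/s.

1.52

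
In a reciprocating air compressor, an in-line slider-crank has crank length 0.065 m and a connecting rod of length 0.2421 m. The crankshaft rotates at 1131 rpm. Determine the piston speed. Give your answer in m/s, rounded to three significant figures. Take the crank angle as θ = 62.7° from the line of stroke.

7.71

ω = 2π·1131/60 = 118.4 rad/s
For an in-line slider-crank, x = r cosθ + √(L² − r² sin²θ), so v = −rω sinθ·[1 + r cosθ/√(L² − r² sin²θ)].
With r = 0.065 m, L = 0.2421 m, θ = 62.7°: √(L² − r² sin²θ) = 0.23511 m.
v = −0.065·118.4·0.88862·[1 + 0.065·0.45865/0.23511] = -7.7084 m/s.
|v| = 7.7084 m/s.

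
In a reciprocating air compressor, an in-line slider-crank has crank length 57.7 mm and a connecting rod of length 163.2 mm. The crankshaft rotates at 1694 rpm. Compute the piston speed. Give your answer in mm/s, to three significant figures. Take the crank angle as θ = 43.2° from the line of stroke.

8870

ω = 2π·1694/60 = 177.4 rad/s
For an in-line slider-crank, x = r cosθ + √(L² − r² sin²θ), so v = −rω sinθ·[1 + r cosθ/√(L² − r² sin²θ)].
With r = 0.0577 m, L = 0.1632 m, θ = 43.2°: √(L² − r² sin²θ) = 0.15835 m.
v = −0.0577·177.4·0.68455·[1 + 0.0577·0.72897/0.15835] = -8.868 m/s.
|v| = 8.868 m/s = 8868 mm/s.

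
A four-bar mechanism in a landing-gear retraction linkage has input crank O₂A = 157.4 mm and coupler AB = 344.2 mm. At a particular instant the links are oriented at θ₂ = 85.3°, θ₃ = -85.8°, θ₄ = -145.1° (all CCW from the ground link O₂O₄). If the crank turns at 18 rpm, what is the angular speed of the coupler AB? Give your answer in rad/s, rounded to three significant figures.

ω₂ = 1.885 rad/s (from 18 rpm).
Differentiating the loop-closure r₂e^{iθ₂}+r₃e^{iθ₃}=r₁+r₄e^{iθ₄} gives r₂ω₂e^{iθ₂}+r₃ω₃e^{iθ₃}=r₄ω₄e^{iθ₄}.
Eliminating the other unknown: ω₃ = r₂ω₂ sin(θ₄−θ₂) / [r₃ sin(θ₃−θ₄)].
Numerator sine = +0.77051; denominator sine = +0.85985.
Result = 0.1574·1.885·(+0.77051) / (0.3442·(+0.85985)) = +0.77242 rad/s; magnitude 0.77242 rad/s.

0.772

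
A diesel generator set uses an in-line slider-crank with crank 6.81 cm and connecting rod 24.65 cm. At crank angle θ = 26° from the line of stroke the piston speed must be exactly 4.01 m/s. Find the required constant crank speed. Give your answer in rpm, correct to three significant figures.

For an in-line slider-crank, |v_piston| = rω|sinθ|·[1 + r cosθ/√(L² − r² sin²θ)].
With r = 0.0681 m, L = 0.2465 m, θ = 26°: the bracketed kinematic factor |dx/dθ| = 0.037321 m.
ω = v/|dx/dθ| = 4.01/0.037321 = 107.45 rad/s.
N = 60ω/(2π) = 1026 rpm.

1030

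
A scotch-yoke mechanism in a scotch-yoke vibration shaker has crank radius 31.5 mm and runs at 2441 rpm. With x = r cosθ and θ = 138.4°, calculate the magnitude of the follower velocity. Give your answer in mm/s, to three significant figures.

5350

ω = 255.6 rad/s (from 2441 rpm).
x = r cosθ ⇒ ẋ = −rω sinθ.
|v| = rω|sinθ| = 0.0315·255.6·|sin 138.4°| = 5.346 m/s = 5346 mm/s.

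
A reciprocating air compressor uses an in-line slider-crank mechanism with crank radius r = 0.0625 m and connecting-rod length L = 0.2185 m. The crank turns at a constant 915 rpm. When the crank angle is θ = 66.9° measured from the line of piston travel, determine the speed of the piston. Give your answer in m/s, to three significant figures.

6.15

ω = 2π·915/60 = 95.82 rad/s
For an in-line slider-crank, x = r cosθ + √(L² − r² sin²θ), so v = −rω sinθ·[1 + r cosθ/√(L² − r² sin²θ)].
With r = 0.0625 m, L = 0.2185 m, θ = 66.9°: √(L² − r² sin²θ) = 0.2108 m.
v = −0.0625·95.82·0.91982·[1 + 0.0625·0.39234/0.2108] = -6.1493 m/s.
|v| = 6.1493 m/s.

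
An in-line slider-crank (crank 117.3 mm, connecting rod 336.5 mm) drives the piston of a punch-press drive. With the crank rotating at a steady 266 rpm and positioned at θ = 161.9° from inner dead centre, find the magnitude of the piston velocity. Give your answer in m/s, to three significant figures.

ω = 2π·266/60 = 27.86 rad/s
For an in-line slider-crank, x = r cosθ + √(L² − r² sin²θ), so v = −rω sinθ·[1 + r cosθ/√(L² − r² sin²θ)].
With r = 0.1173 m, L = 0.3365 m, θ = 161.9°: √(L² − r² sin²θ) = 0.33452 m.
v = −0.1173·27.86·0.31068·[1 + 0.1173·-0.95052/0.33452] = -0.67678 m/s.
|v| = 0.67678 m/s.

0.677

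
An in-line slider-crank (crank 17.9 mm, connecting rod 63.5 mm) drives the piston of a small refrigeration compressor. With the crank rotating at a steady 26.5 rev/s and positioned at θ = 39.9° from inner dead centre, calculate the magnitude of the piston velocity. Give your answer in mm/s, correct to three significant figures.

2330

ω = 2π·26.5 = 166.5 rad/s
For an in-line slider-crank, x = r cosθ + √(L² − r² sin²θ), so v = −rω sinθ·[1 + r cosθ/√(L² − r² sin²θ)].
With r = 0.0179 m, L = 0.0635 m, θ = 39.9°: √(L² − r² sin²θ) = 0.062453 m.
v = −0.0179·166.5·0.64145·[1 + 0.0179·0.76717/0.062453] = -2.3322 m/s.
|v| = 2.3322 m/s = 2332.2 mm/s.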